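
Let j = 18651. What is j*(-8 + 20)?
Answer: 223812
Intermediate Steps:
j*(-8 + 20) = 18651*(-8 + 20) = 18651*12 = 223812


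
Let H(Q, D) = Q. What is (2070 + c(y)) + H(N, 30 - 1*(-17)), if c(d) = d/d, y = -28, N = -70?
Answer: 2001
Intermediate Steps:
c(d) = 1
(2070 + c(y)) + H(N, 30 - 1*(-17)) = (2070 + 1) - 70 = 2071 - 70 = 2001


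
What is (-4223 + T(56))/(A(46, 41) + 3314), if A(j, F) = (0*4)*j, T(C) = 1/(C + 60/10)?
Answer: -261825/205468 ≈ -1.2743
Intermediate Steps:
T(C) = 1/(6 + C) (T(C) = 1/(C + 60*(⅒)) = 1/(C + 6) = 1/(6 + C))
A(j, F) = 0 (A(j, F) = 0*j = 0)
(-4223 + T(56))/(A(46, 41) + 3314) = (-4223 + 1/(6 + 56))/(0 + 3314) = (-4223 + 1/62)/3314 = (-4223 + 1/62)*(1/3314) = -261825/62*1/3314 = -261825/205468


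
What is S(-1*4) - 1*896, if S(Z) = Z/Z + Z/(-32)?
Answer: -7159/8 ≈ -894.88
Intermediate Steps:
S(Z) = 1 - Z/32 (S(Z) = 1 + Z*(-1/32) = 1 - Z/32)
S(-1*4) - 1*896 = (1 - (-1)*4/32) - 1*896 = (1 - 1/32*(-4)) - 896 = (1 + 1/8) - 896 = 9/8 - 896 = -7159/8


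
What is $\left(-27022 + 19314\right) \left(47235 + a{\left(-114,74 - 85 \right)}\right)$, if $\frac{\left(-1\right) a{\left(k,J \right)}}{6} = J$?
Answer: $-364596108$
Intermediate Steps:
$a{\left(k,J \right)} = - 6 J$
$\left(-27022 + 19314\right) \left(47235 + a{\left(-114,74 - 85 \right)}\right) = \left(-27022 + 19314\right) \left(47235 - 6 \left(74 - 85\right)\right) = - 7708 \left(47235 - 6 \left(74 - 85\right)\right) = - 7708 \left(47235 - -66\right) = - 7708 \left(47235 + 66\right) = \left(-7708\right) 47301 = -364596108$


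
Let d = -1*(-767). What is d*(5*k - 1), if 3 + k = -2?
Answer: -19942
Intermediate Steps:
k = -5 (k = -3 - 2 = -5)
d = 767
d*(5*k - 1) = 767*(5*(-5) - 1) = 767*(-25 - 1) = 767*(-26) = -19942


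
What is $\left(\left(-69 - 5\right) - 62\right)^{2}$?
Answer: $18496$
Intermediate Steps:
$\left(\left(-69 - 5\right) - 62\right)^{2} = \left(-74 - 62\right)^{2} = \left(-136\right)^{2} = 18496$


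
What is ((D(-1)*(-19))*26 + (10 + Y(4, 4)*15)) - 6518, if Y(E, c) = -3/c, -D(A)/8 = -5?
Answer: -105117/4 ≈ -26279.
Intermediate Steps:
D(A) = 40 (D(A) = -8*(-5) = 40)
((D(-1)*(-19))*26 + (10 + Y(4, 4)*15)) - 6518 = ((40*(-19))*26 + (10 - 3/4*15)) - 6518 = (-760*26 + (10 - 3*1/4*15)) - 6518 = (-19760 + (10 - 3/4*15)) - 6518 = (-19760 + (10 - 45/4)) - 6518 = (-19760 - 5/4) - 6518 = -79045/4 - 6518 = -105117/4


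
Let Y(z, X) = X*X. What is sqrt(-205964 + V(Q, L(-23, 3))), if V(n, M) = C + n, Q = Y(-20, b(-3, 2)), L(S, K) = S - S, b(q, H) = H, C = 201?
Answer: I*sqrt(205759) ≈ 453.61*I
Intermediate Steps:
L(S, K) = 0
Y(z, X) = X**2
Q = 4 (Q = 2**2 = 4)
V(n, M) = 201 + n
sqrt(-205964 + V(Q, L(-23, 3))) = sqrt(-205964 + (201 + 4)) = sqrt(-205964 + 205) = sqrt(-205759) = I*sqrt(205759)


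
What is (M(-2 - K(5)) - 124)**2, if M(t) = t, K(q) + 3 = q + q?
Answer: 17689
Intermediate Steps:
K(q) = -3 + 2*q (K(q) = -3 + (q + q) = -3 + 2*q)
(M(-2 - K(5)) - 124)**2 = ((-2 - (-3 + 2*5)) - 124)**2 = ((-2 - (-3 + 10)) - 124)**2 = ((-2 - 1*7) - 124)**2 = ((-2 - 7) - 124)**2 = (-9 - 124)**2 = (-133)**2 = 17689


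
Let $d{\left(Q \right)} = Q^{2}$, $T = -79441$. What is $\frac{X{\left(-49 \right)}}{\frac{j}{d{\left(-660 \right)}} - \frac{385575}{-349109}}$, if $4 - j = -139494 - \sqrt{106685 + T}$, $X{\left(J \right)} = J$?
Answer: $- \frac{274561315842613508940}{7982997589766366737} + \frac{6193793911032420 \sqrt{139}}{7982997589766366737} \approx -34.384$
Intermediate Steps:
$j = 139498 + 14 \sqrt{139}$ ($j = 4 - \left(-139494 - \sqrt{106685 - 79441}\right) = 4 - \left(-139494 - \sqrt{27244}\right) = 4 - \left(-139494 - 14 \sqrt{139}\right) = 4 + \left(139494 + 14 \sqrt{139}\right) = 139498 + 14 \sqrt{139} \approx 1.3966 \cdot 10^{5}$)
$\frac{X{\left(-49 \right)}}{\frac{j}{d{\left(-660 \right)}} - \frac{385575}{-349109}} = - \frac{49}{\frac{139498 + 14 \sqrt{139}}{\left(-660\right)^{2}} - \frac{385575}{-349109}} = - \frac{49}{\frac{139498 + 14 \sqrt{139}}{435600} - - \frac{385575}{349109}} = - \frac{49}{\left(139498 + 14 \sqrt{139}\right) \frac{1}{435600} + \frac{385575}{349109}} = - \frac{49}{\left(\frac{69749}{217800} + \frac{7 \sqrt{139}}{217800}\right) + \frac{385575}{349109}} = - \frac{49}{\frac{108328238641}{76035940200} + \frac{7 \sqrt{139}}{217800}}$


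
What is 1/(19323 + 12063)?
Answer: 1/31386 ≈ 3.1861e-5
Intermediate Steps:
1/(19323 + 12063) = 1/31386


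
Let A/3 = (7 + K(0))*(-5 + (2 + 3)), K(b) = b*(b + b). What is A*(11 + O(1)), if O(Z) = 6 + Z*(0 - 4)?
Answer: 0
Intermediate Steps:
K(b) = 2*b² (K(b) = b*(2*b) = 2*b²)
O(Z) = 6 - 4*Z (O(Z) = 6 + Z*(-4) = 6 - 4*Z)
A = 0 (A = 3*((7 + 2*0²)*(-5 + (2 + 3))) = 3*((7 + 2*0)*(-5 + 5)) = 3*((7 + 0)*0) = 3*(7*0) = 3*0 = 0)
A*(11 + O(1)) = 0*(11 + (6 - 4*1)) = 0*(11 + (6 - 4)) = 0*(11 + 2) = 0*13 = 0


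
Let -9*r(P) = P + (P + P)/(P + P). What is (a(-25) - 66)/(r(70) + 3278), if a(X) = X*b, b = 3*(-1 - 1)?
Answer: 756/29431 ≈ 0.025687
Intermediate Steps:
b = -6 (b = 3*(-2) = -6)
a(X) = -6*X (a(X) = X*(-6) = -6*X)
r(P) = -⅑ - P/9 (r(P) = -(P + (P + P)/(P + P))/9 = -(P + (2*P)/((2*P)))/9 = -(P + (2*P)*(1/(2*P)))/9 = -(P + 1)/9 = -(1 + P)/9 = -⅑ - P/9)
(a(-25) - 66)/(r(70) + 3278) = (-6*(-25) - 66)/((-⅑ - ⅑*70) + 3278) = (150 - 66)/((-⅑ - 70/9) + 3278) = 84/(-71/9 + 3278) = 84/(29431/9) = 84*(9/29431) = 756/29431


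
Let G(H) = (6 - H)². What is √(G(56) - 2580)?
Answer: 4*I*√5 ≈ 8.9443*I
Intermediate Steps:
√(G(56) - 2580) = √((-6 + 56)² - 2580) = √(50² - 2580) = √(2500 - 2580) = √(-80) = 4*I*√5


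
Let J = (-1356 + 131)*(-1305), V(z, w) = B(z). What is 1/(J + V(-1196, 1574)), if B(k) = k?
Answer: 1/1597429 ≈ 6.2601e-7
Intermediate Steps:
V(z, w) = z
J = 1598625 (J = -1225*(-1305) = 1598625)
1/(J + V(-1196, 1574)) = 1/(1598625 - 1196) = 1/1597429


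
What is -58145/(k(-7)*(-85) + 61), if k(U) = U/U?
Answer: 58145/24 ≈ 2422.7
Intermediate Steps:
k(U) = 1
-58145/(k(-7)*(-85) + 61) = -58145/(1*(-85) + 61) = -58145/(-85 + 61) = -58145/(-24) = -58145*(-1/24) = 58145/24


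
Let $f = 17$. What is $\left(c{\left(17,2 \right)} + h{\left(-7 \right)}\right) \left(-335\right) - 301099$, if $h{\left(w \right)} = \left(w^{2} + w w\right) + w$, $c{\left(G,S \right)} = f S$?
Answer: $-342974$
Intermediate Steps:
$c{\left(G,S \right)} = 17 S$
$h{\left(w \right)} = w + 2 w^{2}$ ($h{\left(w \right)} = \left(w^{2} + w^{2}\right) + w = 2 w^{2} + w = w + 2 w^{2}$)
$\left(c{\left(17,2 \right)} + h{\left(-7 \right)}\right) \left(-335\right) - 301099 = \left(17 \cdot 2 - 7 \left(1 + 2 \left(-7\right)\right)\right) \left(-335\right) - 301099 = \left(34 - 7 \left(1 - 14\right)\right) \left(-335\right) - 301099 = \left(34 - -91\right) \left(-335\right) - 301099 = \left(34 + 91\right) \left(-335\right) - 301099 = 125 \left(-335\right) - 301099 = -41875 - 301099 = -342974$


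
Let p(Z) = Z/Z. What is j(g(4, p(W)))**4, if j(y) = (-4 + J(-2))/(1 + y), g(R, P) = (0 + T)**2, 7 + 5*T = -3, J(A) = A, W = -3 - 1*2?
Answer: 1296/625 ≈ 2.0736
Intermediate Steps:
W = -5 (W = -3 - 2 = -5)
T = -2 (T = -7/5 + (1/5)*(-3) = -7/5 - 3/5 = -2)
p(Z) = 1
g(R, P) = 4 (g(R, P) = (0 - 2)**2 = (-2)**2 = 4)
j(y) = -6/(1 + y) (j(y) = (-4 - 2)/(1 + y) = -6/(1 + y))
j(g(4, p(W)))**4 = (-6/(1 + 4))**4 = (-6/5)**4 = 1296/625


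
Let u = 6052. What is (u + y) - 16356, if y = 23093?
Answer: 12789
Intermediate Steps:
(u + y) - 16356 = (6052 + 23093) - 16356 = 29145 - 16356 = 12789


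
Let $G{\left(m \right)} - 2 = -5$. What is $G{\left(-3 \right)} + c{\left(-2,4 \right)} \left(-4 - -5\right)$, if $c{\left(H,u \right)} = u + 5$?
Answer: $6$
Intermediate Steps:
$c{\left(H,u \right)} = 5 + u$
$G{\left(m \right)} = -3$ ($G{\left(m \right)} = 2 - 5 = -3$)
$G{\left(-3 \right)} + c{\left(-2,4 \right)} \left(-4 - -5\right) = -3 + \left(5 + 4\right) \left(-4 - -5\right) = -3 + 9 \left(-4 + 5\right) = -3 + 9 \cdot 1 = -3 + 9 = 6$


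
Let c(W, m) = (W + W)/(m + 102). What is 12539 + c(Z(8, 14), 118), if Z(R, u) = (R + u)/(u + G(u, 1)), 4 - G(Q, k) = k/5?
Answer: 1115972/89 ≈ 12539.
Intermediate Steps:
G(Q, k) = 4 - k/5
Z(R, u) = (R + u)/(19/5 + u) (Z(R, u) = (R + u)/(u + (4 - ⅕*1)) = (R + u)/(u + (4 - ⅕)) = (R + u)/(u + 19/5) = (R + u)/(19/5 + u))
c(W, m) = 2*W/(102 + m) (c(W, m) = (2*W)/(102 + m) = 2*W/(102 + m))
12539 + c(Z(8, 14), 118) = 12539 + 2*(5*(8 + 14)/(19 + 5*14))/(102 + 118) = 12539 + 2*(5*22/(19 + 70))/220 = 12539 + 2*(5*22/89)*(1/220) = 12539 + 2*(5*(1/89)*22)*(1/220) = 12539 + 2*(110/89)*(1/220) = 12539 + 1/89 = 1115972/89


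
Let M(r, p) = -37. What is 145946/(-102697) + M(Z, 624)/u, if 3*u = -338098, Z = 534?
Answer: -49332651341/34721650306 ≈ -1.4208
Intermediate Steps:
u = -338098/3 (u = (1/3)*(-338098) = -338098/3 ≈ -1.1270e+5)
145946/(-102697) + M(Z, 624)/u = 145946/(-102697) - 37/(-338098/3) = 145946*(-1/102697) - 37*(-3/338098) = -145946/102697 + 111/338098 = -49332651341/34721650306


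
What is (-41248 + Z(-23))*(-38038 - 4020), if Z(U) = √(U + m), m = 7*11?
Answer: 1734808384 - 126174*√6 ≈ 1.7345e+9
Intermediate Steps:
m = 77
Z(U) = √(77 + U) (Z(U) = √(U + 77) = √(77 + U))
(-41248 + Z(-23))*(-38038 - 4020) = (-41248 + √(77 - 23))*(-38038 - 4020) = (-41248 + √54)*(-42058) = (-41248 + 3*√6)*(-42058) = 1734808384 - 126174*√6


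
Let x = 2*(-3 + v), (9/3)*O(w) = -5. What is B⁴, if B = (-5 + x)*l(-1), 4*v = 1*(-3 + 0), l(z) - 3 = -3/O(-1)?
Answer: 12960000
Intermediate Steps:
O(w) = -5/3 (O(w) = (⅓)*(-5) = -5/3)
l(z) = 24/5 (l(z) = 3 - 3/(-5/3) = 3 - 3*(-⅗) = 3 + 9/5 = 24/5)
v = -¾ (v = (1*(-3 + 0))/4 = (1*(-3))/4 = (¼)*(-3) = -¾ ≈ -0.75000)
x = -15/2 (x = 2*(-3 - ¾) = 2*(-15/4) = -15/2 ≈ -7.5000)
B = -60 (B = (-5 - 15/2)*(24/5) = -25/2*24/5 = -60)
B⁴ = (-60)⁴ = 12960000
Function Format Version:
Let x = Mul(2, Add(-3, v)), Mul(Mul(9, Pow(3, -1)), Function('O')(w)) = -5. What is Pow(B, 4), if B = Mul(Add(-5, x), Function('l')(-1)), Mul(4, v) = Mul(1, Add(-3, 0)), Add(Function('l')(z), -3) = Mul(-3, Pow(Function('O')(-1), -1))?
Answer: 12960000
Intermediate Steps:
Function('O')(w) = Rational(-5, 3) (Function('O')(w) = Mul(Rational(1, 3), -5) = Rational(-5, 3))
Function('l')(z) = Rational(24, 5) (Function('l')(z) = Add(3, Mul(-3, Pow(Rational(-5, 3), -1))) = Add(3, Mul(-3, Rational(-3, 5))) = Add(3, Rational(9, 5)) = Rational(24, 5))
v = Rational(-3, 4) (v = Mul(Rational(1, 4), Mul(1, Add(-3, 0))) = Mul(Rational(1, 4), Mul(1, -3)) = Mul(Rational(1, 4), -3) = Rational(-3, 4) ≈ -0.75000)
x = Rational(-15, 2) (x = Mul(2, Add(-3, Rational(-3, 4))) = Mul(2, Rational(-15, 4)) = Rational(-15, 2) ≈ -7.5000)
B = -60 (B = Mul(Add(-5, Rational(-15, 2)), Rational(24, 5)) = Mul(Rational(-25, 2), Rational(24, 5)) = -60)
Pow(B, 4) = Pow(-60, 4) = 12960000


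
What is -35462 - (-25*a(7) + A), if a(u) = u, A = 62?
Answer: -35349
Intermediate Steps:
-35462 - (-25*a(7) + A) = -35462 - (-25*7 + 62) = -35462 - (-175 + 62) = -35462 - 1*(-113) = -35462 + 113 = -35349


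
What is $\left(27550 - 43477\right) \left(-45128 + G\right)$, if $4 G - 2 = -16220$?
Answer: $\frac{1566659355}{2} \approx 7.8333 \cdot 10^{8}$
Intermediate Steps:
$G = - \frac{8109}{2}$ ($G = \frac{1}{2} + \frac{1}{4} \left(-16220\right) = \frac{1}{2} - 4055 = - \frac{8109}{2} \approx -4054.5$)
$\left(27550 - 43477\right) \left(-45128 + G\right) = \left(27550 - 43477\right) \left(-45128 - \frac{8109}{2}\right) = \left(-15927\right) \left(- \frac{98365}{2}\right) = \frac{1566659355}{2}$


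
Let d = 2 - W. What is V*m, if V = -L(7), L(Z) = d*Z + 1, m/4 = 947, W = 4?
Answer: 49244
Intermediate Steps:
d = -2 (d = 2 - 1*4 = 2 - 4 = -2)
m = 3788 (m = 4*947 = 3788)
L(Z) = 1 - 2*Z (L(Z) = -2*Z + 1 = 1 - 2*Z)
V = 13 (V = -(1 - 2*7) = -(1 - 14) = -1*(-13) = 13)
V*m = 13*3788 = 49244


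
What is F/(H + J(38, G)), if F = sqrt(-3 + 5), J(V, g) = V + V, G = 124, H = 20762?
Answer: sqrt(2)/20838 ≈ 6.7867e-5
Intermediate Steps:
J(V, g) = 2*V
F = sqrt(2) ≈ 1.4142
F/(H + J(38, G)) = sqrt(2)/(20762 + 2*38) = sqrt(2)/(20762 + 76) = sqrt(2)/20838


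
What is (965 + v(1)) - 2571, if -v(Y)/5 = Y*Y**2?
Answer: -1611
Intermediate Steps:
v(Y) = -5*Y**3 (v(Y) = -5*Y*Y**2 = -5*Y**3)
(965 + v(1)) - 2571 = (965 - 5*1**3) - 2571 = (965 - 5*1) - 2571 = (965 - 5) - 2571 = 960 - 2571 = -1611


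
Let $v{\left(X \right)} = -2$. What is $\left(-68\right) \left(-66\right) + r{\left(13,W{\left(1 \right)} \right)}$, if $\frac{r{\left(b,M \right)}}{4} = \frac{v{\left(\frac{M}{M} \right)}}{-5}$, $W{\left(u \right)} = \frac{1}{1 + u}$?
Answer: $\frac{22448}{5} \approx 4489.6$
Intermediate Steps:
$r{\left(b,M \right)} = \frac{8}{5}$ ($r{\left(b,M \right)} = 4 \left(- \frac{2}{-5}\right) = 4 \left(\left(-2\right) \left(- \frac{1}{5}\right)\right) = 4 \cdot \frac{2}{5} = \frac{8}{5}$)
$\left(-68\right) \left(-66\right) + r{\left(13,W{\left(1 \right)} \right)} = \left(-68\right) \left(-66\right) + \frac{8}{5} = 4488 + \frac{8}{5} = \frac{22448}{5}$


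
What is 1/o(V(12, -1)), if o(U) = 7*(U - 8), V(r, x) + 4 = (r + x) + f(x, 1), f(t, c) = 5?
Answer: 1/28 ≈ 0.035714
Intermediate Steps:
V(r, x) = 1 + r + x (V(r, x) = -4 + ((r + x) + 5) = -4 + (5 + r + x) = 1 + r + x)
o(U) = -56 + 7*U (o(U) = 7*(-8 + U) = -56 + 7*U)
1/o(V(12, -1)) = 1/(-56 + 7*(1 + 12 - 1)) = 1/(-56 + 7*12) = 1/(-56 + 84) = 1/28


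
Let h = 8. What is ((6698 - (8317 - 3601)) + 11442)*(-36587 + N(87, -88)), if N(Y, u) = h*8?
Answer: -490284752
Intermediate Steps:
N(Y, u) = 64 (N(Y, u) = 8*8 = 64)
((6698 - (8317 - 3601)) + 11442)*(-36587 + N(87, -88)) = ((6698 - (8317 - 3601)) + 11442)*(-36587 + 64) = ((6698 - 1*4716) + 11442)*(-36523) = ((6698 - 4716) + 11442)*(-36523) = (1982 + 11442)*(-36523) = 13424*(-36523) = -490284752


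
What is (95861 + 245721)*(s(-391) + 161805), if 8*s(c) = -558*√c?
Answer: 55269675510 - 47650689*I*√391/2 ≈ 5.527e+10 - 4.7112e+8*I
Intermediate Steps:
s(c) = -279*√c/4 (s(c) = (-558*√c)/8 = -279*√c/4)
(95861 + 245721)*(s(-391) + 161805) = (95861 + 245721)*(-279*I*√391/4 + 161805) = 341582*(-279*I*√391/4 + 161805) = 341582*(161805 - 279*I*√391/4) = 55269675510 - 47650689*I*√391/2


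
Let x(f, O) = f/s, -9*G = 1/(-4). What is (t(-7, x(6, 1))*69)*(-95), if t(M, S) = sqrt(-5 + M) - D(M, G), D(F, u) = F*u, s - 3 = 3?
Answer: -15295/12 - 13110*I*sqrt(3) ≈ -1274.6 - 22707.0*I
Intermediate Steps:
s = 6 (s = 3 + 3 = 6)
G = 1/36 (G = -1/9/(-4) = -1/9*(-1/4) = 1/36 ≈ 0.027778)
x(f, O) = f/6
t(M, S) = sqrt(-5 + M) - M/36
(t(-7, x(6, 1))*69)*(-95) = ((sqrt(-5 - 7) - 1/36*(-7))*69)*(-95) = ((sqrt(-12) + 7/36)*69)*(-95) = ((2*I*sqrt(3) + 7/36)*69)*(-95) = ((7/36 + 2*I*sqrt(3))*69)*(-95) = (161/12 + 138*I*sqrt(3))*(-95) = -15295/12 - 13110*I*sqrt(3)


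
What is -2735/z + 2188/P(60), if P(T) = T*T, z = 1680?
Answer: -25709/25200 ≈ -1.0202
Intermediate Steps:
P(T) = T**2
-2735/z + 2188/P(60) = -2735/1680 + 2188/(60**2) = -2735*1/1680 + 2188/3600 = -547/336 + 2188*(1/3600) = -547/336 + 547/900 = -25709/25200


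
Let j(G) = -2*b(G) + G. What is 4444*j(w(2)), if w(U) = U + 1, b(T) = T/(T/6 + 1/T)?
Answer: -93324/5 ≈ -18665.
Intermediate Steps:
b(T) = T/(1/T + T/6) (b(T) = T/(T*(1/6) + 1/T) = T/(T/6 + 1/T) = T/(1/T + T/6))
w(U) = 1 + U
j(G) = G - 12*G**2/(6 + G**2) (j(G) = -12*G**2/(6 + G**2) + G = G - 12*G**2/(6 + G**2))
4444*j(w(2)) = 4444*((1 + 2)*(6 + (1 + 2)**2 - 12*(1 + 2))/(6 + (1 + 2)**2)) = 4444*(3*(6 + 3**2 - 12*3)/(6 + 3**2)) = 4444*(3*(6 + 9 - 36)/(6 + 9)) = 4444*(3*(-21)/15) = 4444*(3*(1/15)*(-21)) = 4444*(-21/5) = -93324/5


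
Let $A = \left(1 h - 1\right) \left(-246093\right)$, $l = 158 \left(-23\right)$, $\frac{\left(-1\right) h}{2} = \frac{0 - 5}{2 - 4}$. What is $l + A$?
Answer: $1472924$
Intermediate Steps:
$h = -5$ ($h = - 2 \frac{0 - 5}{2 - 4} = - 2 \left(- \frac{5}{-2}\right) = - 2 \left(\left(-5\right) \left(- \frac{1}{2}\right)\right) = \left(-2\right) \frac{5}{2} = -5$)
$l = -3634$
$A = 1476558$ ($A = \left(1 \left(-5\right) - 1\right) \left(-246093\right) = \left(-5 - 1\right) \left(-246093\right) = \left(-6\right) \left(-246093\right) = 1476558$)
$l + A = -3634 + 1476558 = 1472924$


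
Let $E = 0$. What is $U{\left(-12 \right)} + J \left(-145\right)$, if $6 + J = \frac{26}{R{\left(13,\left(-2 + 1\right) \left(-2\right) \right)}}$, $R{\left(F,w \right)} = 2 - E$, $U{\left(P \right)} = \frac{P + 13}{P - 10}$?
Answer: $- \frac{22331}{22} \approx -1015.0$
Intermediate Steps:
$U{\left(P \right)} = \frac{13 + P}{-10 + P}$ ($U{\left(P \right)} = \frac{13 + P}{P - 10} = \frac{13 + P}{-10 + P}$)
$R{\left(F,w \right)} = 2$ ($R{\left(F,w \right)} = 2 - 0 = 2 + 0 = 2$)
$J = 7$ ($J = -6 + \frac{26}{2} = -6 + 26 \cdot \frac{1}{2} = -6 + 13 = 7$)
$U{\left(-12 \right)} + J \left(-145\right) = \frac{13 - 12}{-10 - 12} + 7 \left(-145\right) = \frac{1}{-22} \cdot 1 - 1015 = \left(- \frac{1}{22}\right) 1 - 1015 = - \frac{1}{22} - 1015 = - \frac{22331}{22}$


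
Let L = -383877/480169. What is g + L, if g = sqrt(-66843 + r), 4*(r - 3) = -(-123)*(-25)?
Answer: -383877/480169 + 11*I*sqrt(2235)/2 ≈ -0.79946 + 260.02*I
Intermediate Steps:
r = -3063/4 (r = 3 + (-(-123)*(-25))/4 = 3 + (-41*75)/4 = 3 + (1/4)*(-3075) = 3 - 3075/4 = -3063/4 ≈ -765.75)
g = 11*I*sqrt(2235)/2 (g = sqrt(-66843 - 3063/4) = sqrt(-270435/4) = 11*I*sqrt(2235)/2 ≈ 260.02*I)
L = -383877/480169 (L = -383877*1/480169 = -383877/480169 ≈ -0.79946)
g + L = 11*I*sqrt(2235)/2 - 383877/480169 = -383877/480169 + 11*I*sqrt(2235)/2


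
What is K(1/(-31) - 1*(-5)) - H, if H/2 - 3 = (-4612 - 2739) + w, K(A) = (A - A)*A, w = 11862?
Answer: -9028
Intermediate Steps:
K(A) = 0 (K(A) = 0*A = 0)
H = 9028 (H = 6 + 2*((-4612 - 2739) + 11862) = 6 + 2*(-7351 + 11862) = 6 + 2*4511 = 6 + 9022 = 9028)
K(1/(-31) - 1*(-5)) - H = 0 - 1*9028 = 0 - 9028 = -9028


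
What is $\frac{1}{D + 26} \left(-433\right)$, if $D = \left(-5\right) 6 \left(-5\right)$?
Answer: $- \frac{433}{176} \approx -2.4602$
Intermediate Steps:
$D = 150$ ($D = \left(-30\right) \left(-5\right) = 150$)
$\frac{1}{D + 26} \left(-433\right) = \frac{1}{150 + 26} \left(-433\right) = \frac{1}{176} \left(-433\right) = - \frac{433}{176}$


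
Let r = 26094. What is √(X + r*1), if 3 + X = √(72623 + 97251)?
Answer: √(26091 + √169874) ≈ 162.80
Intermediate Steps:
X = -3 + √169874 (X = -3 + √(72623 + 97251) = -3 + √169874 ≈ 409.16)
√(X + r*1) = √((-3 + √169874) + 26094*1) = √((-3 + √169874) + 26094) = √(26091 + √169874)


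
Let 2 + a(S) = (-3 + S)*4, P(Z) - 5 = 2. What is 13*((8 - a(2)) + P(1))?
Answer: 273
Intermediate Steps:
P(Z) = 7 (P(Z) = 5 + 2 = 7)
a(S) = -14 + 4*S (a(S) = -2 + (-3 + S)*4 = -2 + (-12 + 4*S) = -14 + 4*S)
13*((8 - a(2)) + P(1)) = 13*((8 - (-14 + 4*2)) + 7) = 13*((8 - (-14 + 8)) + 7) = 13*((8 - 1*(-6)) + 7) = 13*((8 + 6) + 7) = 13*(14 + 7) = 13*21 = 273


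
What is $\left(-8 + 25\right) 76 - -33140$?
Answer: $34432$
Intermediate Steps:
$\left(-8 + 25\right) 76 - -33140 = 17 \cdot 76 + 33140 = 1292 + 33140 = 34432$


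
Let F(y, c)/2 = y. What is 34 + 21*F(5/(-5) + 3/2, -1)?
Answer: 55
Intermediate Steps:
F(y, c) = 2*y
34 + 21*F(5/(-5) + 3/2, -1) = 34 + 21*(2*(5/(-5) + 3/2)) = 34 + 21*(2*(5*(-⅕) + 3*(½))) = 34 + 21*(2*(-1 + 3/2)) = 34 + 21*(2*(½)) = 34 + 21*1 = 34 + 21 = 55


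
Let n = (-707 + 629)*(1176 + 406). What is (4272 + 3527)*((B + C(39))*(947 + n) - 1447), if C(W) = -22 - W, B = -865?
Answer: 884299964273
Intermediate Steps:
n = -123396 (n = -78*1582 = -123396)
(4272 + 3527)*((B + C(39))*(947 + n) - 1447) = (4272 + 3527)*((-865 + (-22 - 1*39))*(947 - 123396) - 1447) = 7799*((-865 + (-22 - 39))*(-122449) - 1447) = 7799*((-865 - 61)*(-122449) - 1447) = 7799*(-926*(-122449) - 1447) = 7799*(113387774 - 1447) = 7799*113386327 = 884299964273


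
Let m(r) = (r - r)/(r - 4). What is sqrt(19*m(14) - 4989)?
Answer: I*sqrt(4989) ≈ 70.633*I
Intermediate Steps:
m(r) = 0 (m(r) = 0/(-4 + r) = 0)
sqrt(19*m(14) - 4989) = sqrt(19*0 - 4989) = sqrt(0 - 4989) = sqrt(-4989) = I*sqrt(4989)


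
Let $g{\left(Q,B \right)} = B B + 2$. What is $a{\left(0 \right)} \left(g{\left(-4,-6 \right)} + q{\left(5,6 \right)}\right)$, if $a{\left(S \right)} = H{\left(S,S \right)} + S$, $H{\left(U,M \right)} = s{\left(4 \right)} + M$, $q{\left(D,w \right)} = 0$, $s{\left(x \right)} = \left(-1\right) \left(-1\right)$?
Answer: $38$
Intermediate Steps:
$s{\left(x \right)} = 1$
$g{\left(Q,B \right)} = 2 + B^{2}$ ($g{\left(Q,B \right)} = B^{2} + 2 = 2 + B^{2}$)
$H{\left(U,M \right)} = 1 + M$
$a{\left(S \right)} = 1 + 2 S$ ($a{\left(S \right)} = \left(1 + S\right) + S = 1 + 2 S$)
$a{\left(0 \right)} \left(g{\left(-4,-6 \right)} + q{\left(5,6 \right)}\right) = \left(1 + 2 \cdot 0\right) \left(\left(2 + \left(-6\right)^{2}\right) + 0\right) = \left(1 + 0\right) \left(\left(2 + 36\right) + 0\right) = 1 \left(38 + 0\right) = 1 \cdot 38 = 38$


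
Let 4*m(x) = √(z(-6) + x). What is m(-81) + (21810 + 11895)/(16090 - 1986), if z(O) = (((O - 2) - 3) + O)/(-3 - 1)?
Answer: 33705/14104 + I*√307/8 ≈ 2.3897 + 2.1902*I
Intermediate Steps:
z(O) = 5/4 - O/2 (z(O) = (((-2 + O) - 3) + O)/(-4) = ((-5 + O) + O)*(-¼) = (-5 + 2*O)*(-¼) = 5/4 - O/2)
m(x) = √(17/4 + x)/4 (m(x) = √((5/4 - ½*(-6)) + x)/4 = √((5/4 + 3) + x)/4 = √(17/4 + x)/4)
m(-81) + (21810 + 11895)/(16090 - 1986) = √(17 + 4*(-81))/8 + (21810 + 11895)/(16090 - 1986) = √(17 - 324)/8 + 33705/14104 = √(-307)/8 + 33705*(1/14104) = (I*√307)/8 + 33705/14104 = I*√307/8 + 33705/14104 = 33705/14104 + I*√307/8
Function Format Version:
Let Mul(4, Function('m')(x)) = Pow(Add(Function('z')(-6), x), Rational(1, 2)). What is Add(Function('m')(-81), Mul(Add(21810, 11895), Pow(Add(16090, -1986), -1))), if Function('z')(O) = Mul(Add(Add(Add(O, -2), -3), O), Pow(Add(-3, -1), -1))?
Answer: Add(Rational(33705, 14104), Mul(Rational(1, 8), I, Pow(307, Rational(1, 2)))) ≈ Add(2.3897, Mul(2.1902, I))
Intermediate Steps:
Function('z')(O) = Add(Rational(5, 4), Mul(Rational(-1, 2), O)) (Function('z')(O) = Mul(Add(Add(Add(-2, O), -3), O), Pow(-4, -1)) = Mul(Add(Add(-5, O), O), Rational(-1, 4)) = Mul(Add(-5, Mul(2, O)), Rational(-1, 4)) = Add(Rational(5, 4), Mul(Rational(-1, 2), O)))
Function('m')(x) = Mul(Rational(1, 4), Pow(Add(Rational(17, 4), x), Rational(1, 2))) (Function('m')(x) = Mul(Rational(1, 4), Pow(Add(Add(Rational(5, 4), Mul(Rational(-1, 2), -6)), x), Rational(1, 2))) = Mul(Rational(1, 4), Pow(Add(Add(Rational(5, 4), 3), x), Rational(1, 2))) = Mul(Rational(1, 4), Pow(Add(Rational(17, 4), x), Rational(1, 2))))
Add(Function('m')(-81), Mul(Add(21810, 11895), Pow(Add(16090, -1986), -1))) = Add(Mul(Rational(1, 8), Pow(Add(17, Mul(4, -81)), Rational(1, 2))), Mul(Add(21810, 11895), Pow(Add(16090, -1986), -1))) = Add(Mul(Rational(1, 8), Pow(Add(17, -324), Rational(1, 2))), Mul(33705, Pow(14104, -1))) = Add(Mul(Rational(1, 8), Pow(-307, Rational(1, 2))), Mul(33705, Rational(1, 14104))) = Add(Mul(Rational(1, 8), Mul(I, Pow(307, Rational(1, 2)))), Rational(33705, 14104)) = Add(Mul(Rational(1, 8), I, Pow(307, Rational(1, 2))), Rational(33705, 14104)) = Add(Rational(33705, 14104), Mul(Rational(1, 8), I, Pow(307, Rational(1, 2))))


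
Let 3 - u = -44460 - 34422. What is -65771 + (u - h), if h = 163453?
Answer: -150339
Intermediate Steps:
u = 78885 (u = 3 - (-44460 - 34422) = 3 - 1*(-78882) = 3 + 78882 = 78885)
-65771 + (u - h) = -65771 + (78885 - 1*163453) = -65771 + (78885 - 163453) = -65771 - 84568 = -150339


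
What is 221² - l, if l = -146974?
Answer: 195815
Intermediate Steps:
221² - l = 221² - 1*(-146974) = 48841 + 146974 = 195815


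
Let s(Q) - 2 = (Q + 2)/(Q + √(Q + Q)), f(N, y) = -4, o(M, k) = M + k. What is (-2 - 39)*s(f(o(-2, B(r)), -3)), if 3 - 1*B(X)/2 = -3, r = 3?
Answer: -287/3 - 41*I*√2/6 ≈ -95.667 - 9.6638*I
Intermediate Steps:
B(X) = 12 (B(X) = 6 - 2*(-3) = 6 + 6 = 12)
s(Q) = 2 + (2 + Q)/(Q + √2*√Q) (s(Q) = 2 + (Q + 2)/(Q + √(Q + Q)) = 2 + (2 + Q)/(Q + √(2*Q)) = 2 + (2 + Q)/(Q + √2*√Q))
(-2 - 39)*s(f(o(-2, B(r)), -3)) = (-2 - 39)*((2 + 3*(-4) + 2*√2*√(-4))/(-4 + √2*√(-4))) = -41*(2 - 12 + 2*√2*(2*I))/(-4 + √2*(2*I)) = -41*(2 - 12 + 4*I*√2)/(-4 + 2*I*√2) = -41*(-10 + 4*I*√2)/(-4 + 2*I*√2)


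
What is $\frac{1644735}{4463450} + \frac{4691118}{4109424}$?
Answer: $\frac{461624735329}{305703475880} \approx 1.51$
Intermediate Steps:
$\frac{1644735}{4463450} + \frac{4691118}{4109424} = 1644735 \cdot \frac{1}{4463450} + 4691118 \cdot \frac{1}{4109424} = \frac{328947}{892690} + \frac{781853}{684904} = \frac{461624735329}{305703475880}$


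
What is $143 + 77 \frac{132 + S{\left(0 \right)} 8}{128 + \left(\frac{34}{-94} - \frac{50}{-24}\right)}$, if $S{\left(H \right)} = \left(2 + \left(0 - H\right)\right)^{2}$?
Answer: $\frac{17584501}{73163} \approx 240.35$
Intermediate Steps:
$S{\left(H \right)} = \left(2 - H\right)^{2}$
$143 + 77 \frac{132 + S{\left(0 \right)} 8}{128 + \left(\frac{34}{-94} - \frac{50}{-24}\right)} = 143 + 77 \frac{132 + \left(-2 + 0\right)^{2} \cdot 8}{128 + \left(\frac{34}{-94} - \frac{50}{-24}\right)} = 143 + 77 \frac{132 + \left(-2\right)^{2} \cdot 8}{128 + \left(34 \left(- \frac{1}{94}\right) - - \frac{25}{12}\right)} = 143 + 77 \frac{132 + 4 \cdot 8}{128 + \left(- \frac{17}{47} + \frac{25}{12}\right)} = 143 + 77 \frac{132 + 32}{128 + \frac{971}{564}} = 143 + 77 \frac{164}{\frac{73163}{564}} = 143 + 77 \cdot 164 \cdot \frac{564}{73163} = 143 + 77 \cdot \frac{92496}{73163} = 143 + \frac{7122192}{73163} = \frac{17584501}{73163}$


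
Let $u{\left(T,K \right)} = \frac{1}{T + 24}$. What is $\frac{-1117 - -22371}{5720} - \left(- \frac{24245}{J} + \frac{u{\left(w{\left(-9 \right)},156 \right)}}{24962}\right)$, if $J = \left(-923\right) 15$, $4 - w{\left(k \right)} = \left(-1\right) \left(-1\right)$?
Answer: $\frac{134431988129}{68428580220} \approx 1.9646$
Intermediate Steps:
$w{\left(k \right)} = 3$ ($w{\left(k \right)} = 4 - \left(-1\right) \left(-1\right) = 4 - 1 = 3$)
$J = -13845$
$u{\left(T,K \right)} = \frac{1}{24 + T}$
$\frac{-1117 - -22371}{5720} - \left(- \frac{24245}{J} + \frac{u{\left(w{\left(-9 \right)},156 \right)}}{24962}\right) = \frac{-1117 - -22371}{5720} - \left(- \frac{24245}{-13845} + \frac{1}{\left(24 + 3\right) 24962}\right) = \left(-1117 + 22371\right) \frac{1}{5720} - \left(\left(-24245\right) \left(- \frac{1}{13845}\right) + \frac{1}{27} \cdot \frac{1}{24962}\right) = 21254 \cdot \frac{1}{5720} - \left(\frac{373}{213} + \frac{1}{27} \cdot \frac{1}{24962}\right) = \frac{10627}{2860} - \left(\frac{373}{213} + \frac{1}{673974}\right) = \frac{10627}{2860} - \frac{83797505}{47852154} = \frac{134431988129}{68428580220}$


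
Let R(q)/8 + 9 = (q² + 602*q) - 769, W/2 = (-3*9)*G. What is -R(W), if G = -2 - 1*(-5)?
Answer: 576464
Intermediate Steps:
G = 3 (G = -2 + 5 = 3)
W = -162 (W = 2*(-3*9*3) = 2*(-27*3) = 2*(-81) = -162)
R(q) = -6224 + 8*q² + 4816*q (R(q) = -72 + 8*((q² + 602*q) - 769) = -72 + 8*(-769 + q² + 602*q) = -72 + (-6152 + 8*q² + 4816*q) = -6224 + 8*q² + 4816*q)
-R(W) = -(-6224 + 8*(-162)² + 4816*(-162)) = -(-6224 + 8*26244 - 780192) = -(-6224 + 209952 - 780192) = -1*(-576464) = 576464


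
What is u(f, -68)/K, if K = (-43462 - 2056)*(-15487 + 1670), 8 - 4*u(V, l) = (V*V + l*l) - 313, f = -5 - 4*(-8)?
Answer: -629/314461103 ≈ -2.0002e-6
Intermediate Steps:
f = 27 (f = -5 + 32 = 27)
u(V, l) = 321/4 - V²/4 - l²/4 (u(V, l) = 2 - ((V*V + l*l) - 313)/4 = 2 - ((V² + l²) - 313)/4 = 2 - (-313 + V² + l²)/4 = 2 + (313/4 - V²/4 - l²/4) = 321/4 - V²/4 - l²/4)
K = 628922206 (K = -45518*(-13817) = 628922206)
u(f, -68)/K = (321/4 - ¼*27² - ¼*(-68)²)/628922206 = (321/4 - ¼*729 - ¼*4624)*(1/628922206) = (321/4 - 729/4 - 1156)*(1/628922206) = -1258*1/628922206 = -629/314461103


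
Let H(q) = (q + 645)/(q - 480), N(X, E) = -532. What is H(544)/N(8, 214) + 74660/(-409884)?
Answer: -757343939/3488932608 ≈ -0.21707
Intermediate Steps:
H(q) = (645 + q)/(-480 + q)
H(544)/N(8, 214) + 74660/(-409884) = ((645 + 544)/(-480 + 544))/(-532) + 74660/(-409884) = (1189/64)*(-1/532) + 74660*(-1/409884) = ((1/64)*1189)*(-1/532) - 18665/102471 = (1189/64)*(-1/532) - 18665/102471 = -1189/34048 - 18665/102471 = -757343939/3488932608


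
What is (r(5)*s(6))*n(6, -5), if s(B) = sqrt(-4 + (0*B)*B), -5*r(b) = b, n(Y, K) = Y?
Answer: -12*I ≈ -12.0*I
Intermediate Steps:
r(b) = -b/5
s(B) = 2*I (s(B) = sqrt(-4 + 0*B) = sqrt(-4 + 0) = sqrt(-4) = 2*I)
(r(5)*s(6))*n(6, -5) = ((-1/5*5)*(2*I))*6 = -2*I*6 = -12*I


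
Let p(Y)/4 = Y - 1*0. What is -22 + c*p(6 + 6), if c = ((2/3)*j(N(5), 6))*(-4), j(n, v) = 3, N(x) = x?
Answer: -406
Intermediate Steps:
p(Y) = 4*Y (p(Y) = 4*(Y - 1*0) = 4*(Y + 0) = 4*Y)
c = -8 (c = ((2/3)*3)*(-4) = 2*(-4) = -8)
-22 + c*p(6 + 6) = -22 - 32*(6 + 6) = -22 - 32*12 = -22 - 8*48 = -22 - 384 = -406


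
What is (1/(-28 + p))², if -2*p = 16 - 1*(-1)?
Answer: 4/5329 ≈ 0.00075061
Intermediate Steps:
p = -17/2 (p = -(16 - 1*(-1))/2 = -(16 + 1)/2 = -½*17 = -17/2 ≈ -8.5000)
(1/(-28 + p))² = (1/(-28 - 17/2))² = (1/(-73/2))² = (-2/73)² = 4/5329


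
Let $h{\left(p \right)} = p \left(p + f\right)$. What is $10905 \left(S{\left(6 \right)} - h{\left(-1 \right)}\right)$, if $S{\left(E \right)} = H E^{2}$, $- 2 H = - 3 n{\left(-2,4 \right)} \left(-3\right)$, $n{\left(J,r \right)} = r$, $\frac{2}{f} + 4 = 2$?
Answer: $-7088250$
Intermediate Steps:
$f = -1$ ($f = \frac{2}{-4 + 2} = \frac{2}{-2} = 2 \left(- \frac{1}{2}\right) = -1$)
$H = -18$ ($H = - \frac{\left(-3\right) 4 \left(-3\right)}{2} = - \frac{\left(-12\right) \left(-3\right)}{2} = \left(- \frac{1}{2}\right) 36 = -18$)
$h{\left(p \right)} = p \left(-1 + p\right)$ ($h{\left(p \right)} = p \left(p - 1\right) = p \left(-1 + p\right)$)
$S{\left(E \right)} = - 18 E^{2}$
$10905 \left(S{\left(6 \right)} - h{\left(-1 \right)}\right) = 10905 \left(- 18 \cdot 6^{2} - - (-1 - 1)\right) = 10905 \left(\left(-18\right) 36 - \left(-1\right) \left(-2\right)\right) = 10905 \left(-648 - 2\right) = 10905 \left(-650\right) = -7088250$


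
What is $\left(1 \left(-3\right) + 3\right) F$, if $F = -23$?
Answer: $0$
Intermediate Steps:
$\left(1 \left(-3\right) + 3\right) F = \left(1 \left(-3\right) + 3\right) \left(-23\right) = \left(-3 + 3\right) \left(-23\right) = 0 \left(-23\right) = 0$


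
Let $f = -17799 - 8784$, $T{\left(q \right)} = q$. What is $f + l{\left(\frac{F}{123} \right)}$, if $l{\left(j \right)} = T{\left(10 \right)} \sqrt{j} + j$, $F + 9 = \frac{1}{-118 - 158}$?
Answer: $- \frac{902442169}{33948} + \frac{5 i \sqrt{2343355}}{2829} \approx -26583.0 + 2.7056 i$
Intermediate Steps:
$F = - \frac{2485}{276}$ ($F = -9 + \frac{1}{-118 - 158} = -9 + \frac{1}{-276} = -9 - \frac{1}{276} = - \frac{2485}{276} \approx -9.0036$)
$f = -26583$ ($f = -17799 - 8784 = -26583$)
$l{\left(j \right)} = j + 10 \sqrt{j}$ ($l{\left(j \right)} = 10 \sqrt{j} + j = j + 10 \sqrt{j}$)
$f + l{\left(\frac{F}{123} \right)} = -26583 + \left(- \frac{2485}{276 \cdot 123} + 10 \sqrt{- \frac{2485}{276 \cdot 123}}\right) = -26583 + \left(\left(- \frac{2485}{276}\right) \frac{1}{123} + 10 \sqrt{\left(- \frac{2485}{276}\right) \frac{1}{123}}\right) = -26583 - \left(\frac{2485}{33948} - 10 \sqrt{- \frac{2485}{33948}}\right) = -26583 - \left(\frac{2485}{33948} - 10 \frac{i \sqrt{2343355}}{5658}\right) = -26583 - \left(\frac{2485}{33948} - \frac{5 i \sqrt{2343355}}{2829}\right) = - \frac{902442169}{33948} + \frac{5 i \sqrt{2343355}}{2829}$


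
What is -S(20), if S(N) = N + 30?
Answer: -50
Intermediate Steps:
S(N) = 30 + N
-S(20) = -(30 + 20) = -1*50 = -50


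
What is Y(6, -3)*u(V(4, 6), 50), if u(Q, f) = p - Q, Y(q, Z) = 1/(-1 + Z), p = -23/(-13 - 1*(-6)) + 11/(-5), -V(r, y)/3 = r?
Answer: -229/70 ≈ -3.2714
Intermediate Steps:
V(r, y) = -3*r
p = 38/35 (p = -23/(-13 + 6) + 11*(-⅕) = -23/(-7) - 11/5 = -23*(-⅐) - 11/5 = 23/7 - 11/5 = 38/35 ≈ 1.0857)
u(Q, f) = 38/35 - Q
Y(6, -3)*u(V(4, 6), 50) = (38/35 - (-3)*4)/(-1 - 3) = (38/35 - 1*(-12))/(-4) = -(38/35 + 12)/4 = -¼*458/35 = -229/70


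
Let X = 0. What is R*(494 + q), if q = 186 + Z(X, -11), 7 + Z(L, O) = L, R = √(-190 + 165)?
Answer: 3365*I ≈ 3365.0*I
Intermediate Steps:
R = 5*I (R = √(-25) = 5*I ≈ 5.0*I)
Z(L, O) = -7 + L
q = 179 (q = 186 + (-7 + 0) = 186 - 7 = 179)
R*(494 + q) = (5*I)*(494 + 179) = (5*I)*673 = 3365*I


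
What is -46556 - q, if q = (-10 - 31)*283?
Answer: -34953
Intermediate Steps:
q = -11603 (q = -41*283 = -11603)
-46556 - q = -46556 - 1*(-11603) = -46556 + 11603 = -34953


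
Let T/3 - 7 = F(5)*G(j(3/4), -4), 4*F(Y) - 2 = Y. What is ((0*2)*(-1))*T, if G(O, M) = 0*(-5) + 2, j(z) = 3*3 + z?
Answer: 0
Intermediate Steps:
j(z) = 9 + z
G(O, M) = 2 (G(O, M) = 0 + 2 = 2)
F(Y) = 1/2 + Y/4
T = 63/2 (T = 21 + 3*((1/2 + (1/4)*5)*2) = 21 + 3*((1/2 + 5/4)*2) = 21 + 3*((7/4)*2) = 21 + 3*(7/2) = 21 + 21/2 = 63/2 ≈ 31.500)
((0*2)*(-1))*T = ((0*2)*(-1))*(63/2) = (0*(-1))*(63/2) = 0*(63/2) = 0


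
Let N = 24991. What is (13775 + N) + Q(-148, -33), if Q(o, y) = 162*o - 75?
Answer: 14715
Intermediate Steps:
Q(o, y) = -75 + 162*o
(13775 + N) + Q(-148, -33) = (13775 + 24991) + (-75 + 162*(-148)) = 38766 + (-75 - 23976) = 38766 - 24051 = 14715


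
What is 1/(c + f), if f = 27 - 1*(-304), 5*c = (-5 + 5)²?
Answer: 1/331 ≈ 0.0030211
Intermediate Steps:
c = 0 (c = (-5 + 5)²/5 = (⅕)*0² = (⅕)*0 = 0)
f = 331 (f = 27 + 304 = 331)
1/(c + f) = 1/(0 + 331) = 1/331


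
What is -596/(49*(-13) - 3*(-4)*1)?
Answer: 596/625 ≈ 0.95360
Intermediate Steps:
-596/(49*(-13) - 3*(-4)*1) = -596/(-637 + 12*1) = -596/(-637 + 12) = -596/(-625) = -596*(-1/625) = 596/625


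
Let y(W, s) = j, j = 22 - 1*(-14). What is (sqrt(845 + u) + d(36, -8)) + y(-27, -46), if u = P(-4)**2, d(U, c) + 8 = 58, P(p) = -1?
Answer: 86 + 3*sqrt(94) ≈ 115.09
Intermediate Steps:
d(U, c) = 50 (d(U, c) = -8 + 58 = 50)
j = 36 (j = 22 + 14 = 36)
y(W, s) = 36
u = 1 (u = (-1)**2 = 1)
(sqrt(845 + u) + d(36, -8)) + y(-27, -46) = (sqrt(845 + 1) + 50) + 36 = (sqrt(846) + 50) + 36 = (3*sqrt(94) + 50) + 36 = (50 + 3*sqrt(94)) + 36 = 86 + 3*sqrt(94)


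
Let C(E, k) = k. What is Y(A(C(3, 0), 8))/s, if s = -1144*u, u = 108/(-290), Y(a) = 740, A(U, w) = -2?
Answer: 26825/15444 ≈ 1.7369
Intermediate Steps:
u = -54/145 (u = 108*(-1/290) = -54/145 ≈ -0.37241)
s = 61776/145 (s = -1144*(-54/145) = 61776/145 ≈ 426.04)
Y(A(C(3, 0), 8))/s = 740/(61776/145) = 740*(145/61776) = 26825/15444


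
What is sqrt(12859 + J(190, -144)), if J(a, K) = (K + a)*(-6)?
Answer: sqrt(12583) ≈ 112.17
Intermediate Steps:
J(a, K) = -6*K - 6*a
sqrt(12859 + J(190, -144)) = sqrt(12859 + (-6*(-144) - 6*190)) = sqrt(12859 + (864 - 1140)) = sqrt(12859 - 276) = sqrt(12583)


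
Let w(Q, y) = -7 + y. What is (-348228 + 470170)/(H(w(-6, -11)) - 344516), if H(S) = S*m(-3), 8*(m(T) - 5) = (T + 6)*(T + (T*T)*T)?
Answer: -12836/36253 ≈ -0.35407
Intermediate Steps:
m(T) = 5 + (6 + T)*(T + T**3)/8 (m(T) = 5 + ((T + 6)*(T + (T*T)*T))/8 = 5 + ((6 + T)*(T + T**2*T))/8 = 5 + ((6 + T)*(T + T**3))/8 = 5 + (6 + T)*(T + T**3)/8)
H(S) = -25*S/4 (H(S) = S*(5 + (1/8)*(-3)**2 + (1/8)*(-3)**4 + (3/4)*(-3) + (3/4)*(-3)**3) = S*(5 + (1/8)*9 + (1/8)*81 - 9/4 + (3/4)*(-27)) = S*(5 + 9/8 + 81/8 - 9/4 - 81/4) = S*(-25/4) = -25*S/4)
(-348228 + 470170)/(H(w(-6, -11)) - 344516) = (-348228 + 470170)/(-25*(-7 - 11)/4 - 344516) = 121942/(-25/4*(-18) - 344516) = 121942/(225/2 - 344516) = 121942/(-688807/2) = 121942*(-2/688807) = -12836/36253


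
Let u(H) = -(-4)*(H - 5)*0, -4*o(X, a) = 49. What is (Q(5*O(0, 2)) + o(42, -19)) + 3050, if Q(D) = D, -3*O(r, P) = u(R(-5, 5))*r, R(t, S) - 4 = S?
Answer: 12151/4 ≈ 3037.8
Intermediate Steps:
R(t, S) = 4 + S
o(X, a) = -49/4 (o(X, a) = -¼*49 = -49/4)
u(H) = 0 (u(H) = -(-4)*(-5 + H)*0 = -4*(5 - H)*0 = (-20 + 4*H)*0 = 0)
O(r, P) = 0 (O(r, P) = -0*r = -⅓*0 = 0)
(Q(5*O(0, 2)) + o(42, -19)) + 3050 = (5*0 - 49/4) + 3050 = (0 - 49/4) + 3050 = -49/4 + 3050 = 12151/4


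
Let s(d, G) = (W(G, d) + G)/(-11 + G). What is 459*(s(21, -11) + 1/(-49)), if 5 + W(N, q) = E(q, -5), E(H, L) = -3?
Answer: 417231/1078 ≈ 387.04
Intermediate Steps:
W(N, q) = -8 (W(N, q) = -5 - 3 = -8)
s(d, G) = (-8 + G)/(-11 + G)
459*(s(21, -11) + 1/(-49)) = 459*((-8 - 11)/(-11 - 11) + 1/(-49)) = 459*(-19/(-22) - 1/49) = 459*(-1/22*(-19) - 1/49) = 459*(19/22 - 1/49) = 459*(909/1078) = 417231/1078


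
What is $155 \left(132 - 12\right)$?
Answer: $18600$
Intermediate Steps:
$155 \left(132 - 12\right) = 155 \cdot 120 = 18600$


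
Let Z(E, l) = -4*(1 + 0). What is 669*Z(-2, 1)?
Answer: -2676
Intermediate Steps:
Z(E, l) = -4 (Z(E, l) = -4*1 = -4)
669*Z(-2, 1) = 669*(-4) = -2676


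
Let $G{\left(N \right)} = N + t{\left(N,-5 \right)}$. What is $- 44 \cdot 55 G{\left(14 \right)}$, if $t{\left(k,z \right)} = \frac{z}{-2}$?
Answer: $-39930$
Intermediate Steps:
$t{\left(k,z \right)} = - \frac{z}{2}$ ($t{\left(k,z \right)} = z \left(- \frac{1}{2}\right) = - \frac{z}{2}$)
$G{\left(N \right)} = \frac{5}{2} + N$ ($G{\left(N \right)} = N - - \frac{5}{2} = N + \frac{5}{2} = \frac{5}{2} + N$)
$- 44 \cdot 55 G{\left(14 \right)} = - 44 \cdot 55 \left(\frac{5}{2} + 14\right) = - 44 \cdot 55 \cdot \frac{33}{2} = \left(-44\right) \frac{1815}{2} = -39930$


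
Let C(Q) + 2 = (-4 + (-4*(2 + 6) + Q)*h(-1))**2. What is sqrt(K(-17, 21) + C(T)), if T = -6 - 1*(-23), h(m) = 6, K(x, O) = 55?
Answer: sqrt(8889) ≈ 94.281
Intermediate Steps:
T = 17 (T = -6 + 23 = 17)
C(Q) = -2 + (-196 + 6*Q)**2 (C(Q) = -2 + (-4 + (-4*(2 + 6) + Q)*6)**2 = -2 + (-4 + (-4*8 + Q)*6)**2 = -2 + (-4 + (-32 + Q)*6)**2 = -2 + (-4 + (-192 + 6*Q))**2 = -2 + (-196 + 6*Q)**2)
sqrt(K(-17, 21) + C(T)) = sqrt(55 + (38414 - 2352*17 + 36*17**2)) = sqrt(55 + (38414 - 39984 + 36*289)) = sqrt(55 + (38414 - 39984 + 10404)) = sqrt(55 + 8834) = sqrt(8889)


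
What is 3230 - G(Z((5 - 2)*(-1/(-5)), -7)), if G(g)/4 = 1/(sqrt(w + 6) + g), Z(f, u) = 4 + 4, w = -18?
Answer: 61362/19 + 2*I*sqrt(3)/19 ≈ 3229.6 + 0.18232*I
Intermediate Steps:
Z(f, u) = 8
G(g) = 4/(g + 2*I*sqrt(3)) (G(g) = 4/(sqrt(-18 + 6) + g) = 4/(sqrt(-12) + g) = 4/(2*I*sqrt(3) + g) = 4/(g + 2*I*sqrt(3)))
3230 - G(Z((5 - 2)*(-1/(-5)), -7)) = 3230 - 4/(8 + 2*I*sqrt(3))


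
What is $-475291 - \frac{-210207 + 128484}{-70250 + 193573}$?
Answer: $- \frac{58614230270}{123323} \approx -4.7529 \cdot 10^{5}$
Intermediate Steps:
$-475291 - \frac{-210207 + 128484}{-70250 + 193573} = -475291 - - \frac{81723}{123323} = -475291 + \frac{81723}{123323} = - \frac{58614230270}{123323}$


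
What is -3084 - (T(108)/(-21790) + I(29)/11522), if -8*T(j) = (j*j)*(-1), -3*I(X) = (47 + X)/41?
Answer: -23808671362943/7720229685 ≈ -3083.9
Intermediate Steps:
I(X) = -47/123 - X/123 (I(X) = -(47 + X)/(3*41) = -(47/41 + X/41)/3 = -47/123 - X/123)
T(j) = j**2/8 (T(j) = -j*j*(-1)/8 = -j**2*(-1)/8 = -(-1)*j**2/8 = j**2/8)
-3084 - (T(108)/(-21790) + I(29)/11522) = -3084 - (((1/8)*108**2)/(-21790) + (-47/123 - 1/123*29)/11522) = -3084 - (((1/8)*11664)*(-1/21790) + (-47/123 - 29/123)*(1/11522)) = -3084 - (1458*(-1/21790) - 76/123*1/11522) = -3084 - (-729/10895 - 38/708603) = -3084 - 1*(-516985597/7720229685) = -3084 + 516985597/7720229685 = -23808671362943/7720229685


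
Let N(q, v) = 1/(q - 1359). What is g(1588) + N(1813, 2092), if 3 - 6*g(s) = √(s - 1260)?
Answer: 114/227 - √82/3 ≈ -2.5163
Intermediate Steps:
N(q, v) = 1/(-1359 + q)
g(s) = ½ - √(-1260 + s)/6 (g(s) = ½ - √(s - 1260)/6 = ½ - √(-1260 + s)/6)
g(1588) + N(1813, 2092) = (½ - √(-1260 + 1588)/6) + 1/(-1359 + 1813) = (½ - √82/3) + 1/454 = 114/227 - √82/3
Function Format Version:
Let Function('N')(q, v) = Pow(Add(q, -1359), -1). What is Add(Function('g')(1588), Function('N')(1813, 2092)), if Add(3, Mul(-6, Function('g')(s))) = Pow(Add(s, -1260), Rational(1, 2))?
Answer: Add(Rational(114, 227), Mul(Rational(-1, 3), Pow(82, Rational(1, 2)))) ≈ -2.5163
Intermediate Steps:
Function('N')(q, v) = Pow(Add(-1359, q), -1)
Function('g')(s) = Add(Rational(1, 2), Mul(Rational(-1, 6), Pow(Add(-1260, s), Rational(1, 2)))) (Function('g')(s) = Add(Rational(1, 2), Mul(Rational(-1, 6), Pow(Add(s, -1260), Rational(1, 2)))) = Add(Rational(1, 2), Mul(Rational(-1, 6), Pow(Add(-1260, s), Rational(1, 2)))))
Add(Function('g')(1588), Function('N')(1813, 2092)) = Add(Add(Rational(1, 2), Mul(Rational(-1, 6), Pow(Add(-1260, 1588), Rational(1, 2)))), Pow(Add(-1359, 1813), -1)) = Add(Add(Rational(1, 2), Mul(Rational(-1, 6), Pow(328, Rational(1, 2)))), Pow(454, -1)) = Add(Add(Rational(1, 2), Mul(Rational(-1, 6), Mul(2, Pow(82, Rational(1, 2))))), Rational(1, 454)) = Add(Add(Rational(1, 2), Mul(Rational(-1, 3), Pow(82, Rational(1, 2)))), Rational(1, 454)) = Add(Rational(114, 227), Mul(Rational(-1, 3), Pow(82, Rational(1, 2))))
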